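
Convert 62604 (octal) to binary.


Each octal digit → 3 binary bits:
  6 = 110
  2 = 010
  6 = 110
  0 = 000
  4 = 100
Concatenate: 110 010 110 000 100
= 110010110000100


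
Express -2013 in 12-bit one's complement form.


Original: 011111011101
Invert all bits:
  bit 0: 0 → 1
  bit 1: 1 → 0
  bit 2: 1 → 0
  bit 3: 1 → 0
  bit 4: 1 → 0
  bit 5: 1 → 0
  bit 6: 0 → 1
  bit 7: 1 → 0
  bit 8: 1 → 0
  bit 9: 1 → 0
  bit 10: 0 → 1
  bit 11: 1 → 0
= 100000100010


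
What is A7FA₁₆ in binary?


Each hex digit → 4 binary bits:
  A = 1010
  7 = 0111
  F = 1111
  A = 1010
Concatenate: 1010 0111 1111 1010
= 1010011111111010


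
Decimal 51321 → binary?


Divide by 2 repeatedly:
51321 ÷ 2 = 25660 remainder 1
25660 ÷ 2 = 12830 remainder 0
12830 ÷ 2 = 6415 remainder 0
6415 ÷ 2 = 3207 remainder 1
3207 ÷ 2 = 1603 remainder 1
1603 ÷ 2 = 801 remainder 1
801 ÷ 2 = 400 remainder 1
400 ÷ 2 = 200 remainder 0
200 ÷ 2 = 100 remainder 0
100 ÷ 2 = 50 remainder 0
50 ÷ 2 = 25 remainder 0
25 ÷ 2 = 12 remainder 1
12 ÷ 2 = 6 remainder 0
6 ÷ 2 = 3 remainder 0
3 ÷ 2 = 1 remainder 1
1 ÷ 2 = 0 remainder 1
Reading remainders bottom-up:
= 1100100001111001


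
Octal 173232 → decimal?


Positional values:
Position 0: 2 × 8^0 = 2
Position 1: 3 × 8^1 = 24
Position 2: 2 × 8^2 = 128
Position 3: 3 × 8^3 = 1536
Position 4: 7 × 8^4 = 28672
Position 5: 1 × 8^5 = 32768
Sum = 2 + 24 + 128 + 1536 + 28672 + 32768
= 63130


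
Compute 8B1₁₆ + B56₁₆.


Align and add column by column (LSB to MSB, each column mod 16 with carry):
  08B1
+ 0B56
  ----
  col 0: 1(1) + 6(6) + 0 (carry in) = 7 → 7(7), carry out 0
  col 1: B(11) + 5(5) + 0 (carry in) = 16 → 0(0), carry out 1
  col 2: 8(8) + B(11) + 1 (carry in) = 20 → 4(4), carry out 1
  col 3: 0(0) + 0(0) + 1 (carry in) = 1 → 1(1), carry out 0
Reading digits MSB→LSB: 1407
Strip leading zeros: 1407
= 0x1407


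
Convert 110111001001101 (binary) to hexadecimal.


Group into 4-bit nibbles: 0110111001001101
  0110 = 6
  1110 = E
  0100 = 4
  1101 = D
= 0x6E4D


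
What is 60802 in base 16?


Divide by 16 repeatedly:
60802 ÷ 16 = 3800 remainder 2 (2)
3800 ÷ 16 = 237 remainder 8 (8)
237 ÷ 16 = 14 remainder 13 (D)
14 ÷ 16 = 0 remainder 14 (E)
Reading remainders bottom-up:
= 0xED82


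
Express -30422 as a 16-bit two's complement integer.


Original: 0111011011010110
Step 1 - Invert all bits: 1000100100101001
Step 2 - Add 1: 1000100100101001 + 1
= 1000100100101010 (represents -30422)


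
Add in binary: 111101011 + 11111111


Align and add column by column (LSB to MSB, carry propagating):
  0111101011
+ 0011111111
  ----------
  col 0: 1 + 1 + 0 (carry in) = 2 → bit 0, carry out 1
  col 1: 1 + 1 + 1 (carry in) = 3 → bit 1, carry out 1
  col 2: 0 + 1 + 1 (carry in) = 2 → bit 0, carry out 1
  col 3: 1 + 1 + 1 (carry in) = 3 → bit 1, carry out 1
  col 4: 0 + 1 + 1 (carry in) = 2 → bit 0, carry out 1
  col 5: 1 + 1 + 1 (carry in) = 3 → bit 1, carry out 1
  col 6: 1 + 1 + 1 (carry in) = 3 → bit 1, carry out 1
  col 7: 1 + 1 + 1 (carry in) = 3 → bit 1, carry out 1
  col 8: 1 + 0 + 1 (carry in) = 2 → bit 0, carry out 1
  col 9: 0 + 0 + 1 (carry in) = 1 → bit 1, carry out 0
Reading bits MSB→LSB: 1011101010
Strip leading zeros: 1011101010
= 1011101010


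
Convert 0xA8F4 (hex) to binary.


Each hex digit → 4 binary bits:
  A = 1010
  8 = 1000
  F = 1111
  4 = 0100
Concatenate: 1010 1000 1111 0100
= 1010100011110100


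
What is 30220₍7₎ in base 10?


Positional values (base 7):
  0 × 7^0 = 0 × 1 = 0
  2 × 7^1 = 2 × 7 = 14
  2 × 7^2 = 2 × 49 = 98
  0 × 7^3 = 0 × 343 = 0
  3 × 7^4 = 3 × 2401 = 7203
Sum = 0 + 14 + 98 + 0 + 7203
= 7315


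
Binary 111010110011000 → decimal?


Positional values:
Bit 3: 1 × 2^3 = 8
Bit 4: 1 × 2^4 = 16
Bit 7: 1 × 2^7 = 128
Bit 8: 1 × 2^8 = 256
Bit 10: 1 × 2^10 = 1024
Bit 12: 1 × 2^12 = 4096
Bit 13: 1 × 2^13 = 8192
Bit 14: 1 × 2^14 = 16384
Sum = 8 + 16 + 128 + 256 + 1024 + 4096 + 8192 + 16384
= 30104


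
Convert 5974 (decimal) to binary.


Divide by 2 repeatedly:
5974 ÷ 2 = 2987 remainder 0
2987 ÷ 2 = 1493 remainder 1
1493 ÷ 2 = 746 remainder 1
746 ÷ 2 = 373 remainder 0
373 ÷ 2 = 186 remainder 1
186 ÷ 2 = 93 remainder 0
93 ÷ 2 = 46 remainder 1
46 ÷ 2 = 23 remainder 0
23 ÷ 2 = 11 remainder 1
11 ÷ 2 = 5 remainder 1
5 ÷ 2 = 2 remainder 1
2 ÷ 2 = 1 remainder 0
1 ÷ 2 = 0 remainder 1
Reading remainders bottom-up:
= 1011101010110


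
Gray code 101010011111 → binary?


Gray code: 101010011111
MSB stays the same: 1
Each subsequent bit = prev_binary XOR current_gray:
  B[1] = 1 XOR 0 = 1
  B[2] = 1 XOR 1 = 0
  B[3] = 0 XOR 0 = 0
  B[4] = 0 XOR 1 = 1
  B[5] = 1 XOR 0 = 1
  B[6] = 1 XOR 0 = 1
  B[7] = 1 XOR 1 = 0
  B[8] = 0 XOR 1 = 1
  B[9] = 1 XOR 1 = 0
  B[10] = 0 XOR 1 = 1
  B[11] = 1 XOR 1 = 0
= 110011101010 (3306 decimal)


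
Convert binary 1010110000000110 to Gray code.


Binary: 1010110000000110
Gray code: G = B XOR (B >> 1)
B >> 1 = 0101011000000011
1010110000000110 XOR 0101011000000011:
  1 XOR 0 = 1
  0 XOR 1 = 1
  1 XOR 0 = 1
  0 XOR 1 = 1
  1 XOR 0 = 1
  1 XOR 1 = 0
  0 XOR 1 = 1
  0 XOR 0 = 0
  0 XOR 0 = 0
  0 XOR 0 = 0
  0 XOR 0 = 0
  0 XOR 0 = 0
  0 XOR 0 = 0
  1 XOR 0 = 1
  1 XOR 1 = 0
  0 XOR 1 = 1
= 1111101000000101


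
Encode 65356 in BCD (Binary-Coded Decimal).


Each digit → 4-bit binary:
  6 → 0110
  5 → 0101
  3 → 0011
  5 → 0101
  6 → 0110
= 0110 0101 0011 0101 0110


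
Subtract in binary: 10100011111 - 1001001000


Align and subtract column by column (LSB to MSB, borrowing when needed):
  10100011111
- 01001001000
  -----------
  col 0: (1 - 0 borrow-in) - 0 → 1 - 0 = 1, borrow out 0
  col 1: (1 - 0 borrow-in) - 0 → 1 - 0 = 1, borrow out 0
  col 2: (1 - 0 borrow-in) - 0 → 1 - 0 = 1, borrow out 0
  col 3: (1 - 0 borrow-in) - 1 → 1 - 1 = 0, borrow out 0
  col 4: (1 - 0 borrow-in) - 0 → 1 - 0 = 1, borrow out 0
  col 5: (0 - 0 borrow-in) - 0 → 0 - 0 = 0, borrow out 0
  col 6: (0 - 0 borrow-in) - 1 → borrow from next column: (0+2) - 1 = 1, borrow out 1
  col 7: (0 - 1 borrow-in) - 0 → borrow from next column: (-1+2) - 0 = 1, borrow out 1
  col 8: (1 - 1 borrow-in) - 0 → 0 - 0 = 0, borrow out 0
  col 9: (0 - 0 borrow-in) - 1 → borrow from next column: (0+2) - 1 = 1, borrow out 1
  col 10: (1 - 1 borrow-in) - 0 → 0 - 0 = 0, borrow out 0
Reading bits MSB→LSB: 01011010111
Strip leading zeros: 1011010111
= 1011010111


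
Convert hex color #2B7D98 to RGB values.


Hex: #2B7D98
R = 2B₁₆ = 43
G = 7D₁₆ = 125
B = 98₁₆ = 152
= RGB(43, 125, 152)


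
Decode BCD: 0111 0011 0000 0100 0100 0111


Each 4-bit group → digit:
  0111 → 7
  0011 → 3
  0000 → 0
  0100 → 4
  0100 → 4
  0111 → 7
= 730447


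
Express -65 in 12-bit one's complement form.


Original: 000001000001
Invert all bits:
  bit 0: 0 → 1
  bit 1: 0 → 1
  bit 2: 0 → 1
  bit 3: 0 → 1
  bit 4: 0 → 1
  bit 5: 1 → 0
  bit 6: 0 → 1
  bit 7: 0 → 1
  bit 8: 0 → 1
  bit 9: 0 → 1
  bit 10: 0 → 1
  bit 11: 1 → 0
= 111110111110


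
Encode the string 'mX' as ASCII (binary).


String: 'mX'  (2 characters)
Per-character ASCII lookup:
  'm': lowercase starts at 97: 'm' = 97 + 12 = 109 → 1101101
  'X': uppercase starts at 65: 'X' = 65 + 23 = 88 → 1011000
= 1101101 1011000


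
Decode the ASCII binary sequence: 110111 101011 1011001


Codes (binary): 110111 101011 1011001
Per-code ASCII lookup:
  110111 = 55  (range 48-57: digits, 55 - 48 = 7) → '7'
  101011 = 43  (special character) → '+'
  1011001 = 89  (range 65-90: uppercase, 89 - 65 = 24) → 'Y'
= '7+Y'


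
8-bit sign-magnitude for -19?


Sign bit: 1 (negative)
Magnitude: 19 = 0010011
= 10010011


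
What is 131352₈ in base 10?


Positional values:
Position 0: 2 × 8^0 = 2
Position 1: 5 × 8^1 = 40
Position 2: 3 × 8^2 = 192
Position 3: 1 × 8^3 = 512
Position 4: 3 × 8^4 = 12288
Position 5: 1 × 8^5 = 32768
Sum = 2 + 40 + 192 + 512 + 12288 + 32768
= 45802


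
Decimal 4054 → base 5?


Divide by 5 repeatedly:
4054 ÷ 5 = 810 remainder 4
810 ÷ 5 = 162 remainder 0
162 ÷ 5 = 32 remainder 2
32 ÷ 5 = 6 remainder 2
6 ÷ 5 = 1 remainder 1
1 ÷ 5 = 0 remainder 1
Reading remainders bottom-up:
= 112204


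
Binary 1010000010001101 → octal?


Group into 3-bit groups: 001010000010001101
  001 = 1
  010 = 2
  000 = 0
  010 = 2
  001 = 1
  101 = 5
= 0o120215


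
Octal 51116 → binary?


Each octal digit → 3 binary bits:
  5 = 101
  1 = 001
  1 = 001
  1 = 001
  6 = 110
Concatenate: 101 001 001 001 110
= 101001001001110


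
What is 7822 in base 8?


Divide by 8 repeatedly:
7822 ÷ 8 = 977 remainder 6
977 ÷ 8 = 122 remainder 1
122 ÷ 8 = 15 remainder 2
15 ÷ 8 = 1 remainder 7
1 ÷ 8 = 0 remainder 1
Reading remainders bottom-up:
= 0o17216


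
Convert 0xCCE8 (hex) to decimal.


Positional values:
Position 0: 8 × 16^0 = 8 × 1 = 8
Position 1: E × 16^1 = 14 × 16 = 224
Position 2: C × 16^2 = 12 × 256 = 3072
Position 3: C × 16^3 = 12 × 4096 = 49152
Sum = 8 + 224 + 3072 + 49152
= 52456


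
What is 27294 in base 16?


Divide by 16 repeatedly:
27294 ÷ 16 = 1705 remainder 14 (E)
1705 ÷ 16 = 106 remainder 9 (9)
106 ÷ 16 = 6 remainder 10 (A)
6 ÷ 16 = 0 remainder 6 (6)
Reading remainders bottom-up:
= 0x6A9E


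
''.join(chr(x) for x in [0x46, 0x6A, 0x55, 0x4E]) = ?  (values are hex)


Codes (hex): 0x46 0x6A 0x55 0x4E
Per-code ASCII lookup:
  0x46 = 70  (range 65-90: uppercase, 70 - 65 = 5) → 'F'
  0x6A = 106  (range 97-122: lowercase, 106 - 97 = 9) → 'j'
  0x55 = 85  (range 65-90: uppercase, 85 - 65 = 20) → 'U'
  0x4E = 78  (range 65-90: uppercase, 78 - 65 = 13) → 'N'
= 'FjUN'


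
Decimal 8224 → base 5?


Divide by 5 repeatedly:
8224 ÷ 5 = 1644 remainder 4
1644 ÷ 5 = 328 remainder 4
328 ÷ 5 = 65 remainder 3
65 ÷ 5 = 13 remainder 0
13 ÷ 5 = 2 remainder 3
2 ÷ 5 = 0 remainder 2
Reading remainders bottom-up:
= 230344


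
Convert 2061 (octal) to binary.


Each octal digit → 3 binary bits:
  2 = 010
  0 = 000
  6 = 110
  1 = 001
Concatenate: 010 000 110 001
= 010000110001


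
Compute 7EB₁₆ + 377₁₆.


Align and add column by column (LSB to MSB, each column mod 16 with carry):
  07EB
+ 0377
  ----
  col 0: B(11) + 7(7) + 0 (carry in) = 18 → 2(2), carry out 1
  col 1: E(14) + 7(7) + 1 (carry in) = 22 → 6(6), carry out 1
  col 2: 7(7) + 3(3) + 1 (carry in) = 11 → B(11), carry out 0
  col 3: 0(0) + 0(0) + 0 (carry in) = 0 → 0(0), carry out 0
Reading digits MSB→LSB: 0B62
Strip leading zeros: B62
= 0xB62


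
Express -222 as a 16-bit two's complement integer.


Original: 0000000011011110
Step 1 - Invert all bits: 1111111100100001
Step 2 - Add 1: 1111111100100001 + 1
= 1111111100100010 (represents -222)


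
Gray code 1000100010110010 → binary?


Gray code: 1000100010110010
MSB stays the same: 1
Each subsequent bit = prev_binary XOR current_gray:
  B[1] = 1 XOR 0 = 1
  B[2] = 1 XOR 0 = 1
  B[3] = 1 XOR 0 = 1
  B[4] = 1 XOR 1 = 0
  B[5] = 0 XOR 0 = 0
  B[6] = 0 XOR 0 = 0
  B[7] = 0 XOR 0 = 0
  B[8] = 0 XOR 1 = 1
  B[9] = 1 XOR 0 = 1
  B[10] = 1 XOR 1 = 0
  B[11] = 0 XOR 1 = 1
  B[12] = 1 XOR 0 = 1
  B[13] = 1 XOR 0 = 1
  B[14] = 1 XOR 1 = 0
  B[15] = 0 XOR 0 = 0
= 1111000011011100 (61660 decimal)


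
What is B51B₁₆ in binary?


Each hex digit → 4 binary bits:
  B = 1011
  5 = 0101
  1 = 0001
  B = 1011
Concatenate: 1011 0101 0001 1011
= 1011010100011011


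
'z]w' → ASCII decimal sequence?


String: 'z]w'  (3 characters)
Per-character ASCII lookup:
  'z': lowercase starts at 97: 'z' = 97 + 25 = 122
  ']': special character: ']' = 93
  'w': lowercase starts at 97: 'w' = 97 + 22 = 119
= 122 93 119


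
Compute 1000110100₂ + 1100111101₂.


Align and add column by column (LSB to MSB, carry propagating):
  01000110100
+ 01100111101
  -----------
  col 0: 0 + 1 + 0 (carry in) = 1 → bit 1, carry out 0
  col 1: 0 + 0 + 0 (carry in) = 0 → bit 0, carry out 0
  col 2: 1 + 1 + 0 (carry in) = 2 → bit 0, carry out 1
  col 3: 0 + 1 + 1 (carry in) = 2 → bit 0, carry out 1
  col 4: 1 + 1 + 1 (carry in) = 3 → bit 1, carry out 1
  col 5: 1 + 1 + 1 (carry in) = 3 → bit 1, carry out 1
  col 6: 0 + 0 + 1 (carry in) = 1 → bit 1, carry out 0
  col 7: 0 + 0 + 0 (carry in) = 0 → bit 0, carry out 0
  col 8: 0 + 1 + 0 (carry in) = 1 → bit 1, carry out 0
  col 9: 1 + 1 + 0 (carry in) = 2 → bit 0, carry out 1
  col 10: 0 + 0 + 1 (carry in) = 1 → bit 1, carry out 0
Reading bits MSB→LSB: 10101110001
Strip leading zeros: 10101110001
= 10101110001


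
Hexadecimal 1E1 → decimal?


Positional values:
Position 0: 1 × 16^0 = 1 × 1 = 1
Position 1: E × 16^1 = 14 × 16 = 224
Position 2: 1 × 16^2 = 1 × 256 = 256
Sum = 1 + 224 + 256
= 481


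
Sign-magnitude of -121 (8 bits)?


Sign bit: 1 (negative)
Magnitude: 121 = 1111001
= 11111001


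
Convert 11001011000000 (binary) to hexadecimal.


Group into 4-bit nibbles: 0011001011000000
  0011 = 3
  0010 = 2
  1100 = C
  0000 = 0
= 0x32C0


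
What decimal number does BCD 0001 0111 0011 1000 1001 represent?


Each 4-bit group → digit:
  0001 → 1
  0111 → 7
  0011 → 3
  1000 → 8
  1001 → 9
= 17389


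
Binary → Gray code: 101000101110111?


Binary: 101000101110111
Gray code: G = B XOR (B >> 1)
B >> 1 = 010100010111011
101000101110111 XOR 010100010111011:
  1 XOR 0 = 1
  0 XOR 1 = 1
  1 XOR 0 = 1
  0 XOR 1 = 1
  0 XOR 0 = 0
  0 XOR 0 = 0
  1 XOR 0 = 1
  0 XOR 1 = 1
  1 XOR 0 = 1
  1 XOR 1 = 0
  1 XOR 1 = 0
  0 XOR 1 = 1
  1 XOR 0 = 1
  1 XOR 1 = 0
  1 XOR 1 = 0
= 111100111001100


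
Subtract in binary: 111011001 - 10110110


Align and subtract column by column (LSB to MSB, borrowing when needed):
  111011001
- 010110110
  ---------
  col 0: (1 - 0 borrow-in) - 0 → 1 - 0 = 1, borrow out 0
  col 1: (0 - 0 borrow-in) - 1 → borrow from next column: (0+2) - 1 = 1, borrow out 1
  col 2: (0 - 1 borrow-in) - 1 → borrow from next column: (-1+2) - 1 = 0, borrow out 1
  col 3: (1 - 1 borrow-in) - 0 → 0 - 0 = 0, borrow out 0
  col 4: (1 - 0 borrow-in) - 1 → 1 - 1 = 0, borrow out 0
  col 5: (0 - 0 borrow-in) - 1 → borrow from next column: (0+2) - 1 = 1, borrow out 1
  col 6: (1 - 1 borrow-in) - 0 → 0 - 0 = 0, borrow out 0
  col 7: (1 - 0 borrow-in) - 1 → 1 - 1 = 0, borrow out 0
  col 8: (1 - 0 borrow-in) - 0 → 1 - 0 = 1, borrow out 0
Reading bits MSB→LSB: 100100011
Strip leading zeros: 100100011
= 100100011


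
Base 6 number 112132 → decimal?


Positional values (base 6):
  2 × 6^0 = 2 × 1 = 2
  3 × 6^1 = 3 × 6 = 18
  1 × 6^2 = 1 × 36 = 36
  2 × 6^3 = 2 × 216 = 432
  1 × 6^4 = 1 × 1296 = 1296
  1 × 6^5 = 1 × 7776 = 7776
Sum = 2 + 18 + 36 + 432 + 1296 + 7776
= 9560


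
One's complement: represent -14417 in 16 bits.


Original: 0011100001010001
Invert all bits:
  bit 0: 0 → 1
  bit 1: 0 → 1
  bit 2: 1 → 0
  bit 3: 1 → 0
  bit 4: 1 → 0
  bit 5: 0 → 1
  bit 6: 0 → 1
  bit 7: 0 → 1
  bit 8: 0 → 1
  bit 9: 1 → 0
  bit 10: 0 → 1
  bit 11: 1 → 0
  bit 12: 0 → 1
  bit 13: 0 → 1
  bit 14: 0 → 1
  bit 15: 1 → 0
= 1100011110101110


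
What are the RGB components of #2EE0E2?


Hex: #2EE0E2
R = 2E₁₆ = 46
G = E0₁₆ = 224
B = E2₁₆ = 226
= RGB(46, 224, 226)


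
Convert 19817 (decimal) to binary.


Divide by 2 repeatedly:
19817 ÷ 2 = 9908 remainder 1
9908 ÷ 2 = 4954 remainder 0
4954 ÷ 2 = 2477 remainder 0
2477 ÷ 2 = 1238 remainder 1
1238 ÷ 2 = 619 remainder 0
619 ÷ 2 = 309 remainder 1
309 ÷ 2 = 154 remainder 1
154 ÷ 2 = 77 remainder 0
77 ÷ 2 = 38 remainder 1
38 ÷ 2 = 19 remainder 0
19 ÷ 2 = 9 remainder 1
9 ÷ 2 = 4 remainder 1
4 ÷ 2 = 2 remainder 0
2 ÷ 2 = 1 remainder 0
1 ÷ 2 = 0 remainder 1
Reading remainders bottom-up:
= 100110101101001


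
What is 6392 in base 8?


Divide by 8 repeatedly:
6392 ÷ 8 = 799 remainder 0
799 ÷ 8 = 99 remainder 7
99 ÷ 8 = 12 remainder 3
12 ÷ 8 = 1 remainder 4
1 ÷ 8 = 0 remainder 1
Reading remainders bottom-up:
= 0o14370


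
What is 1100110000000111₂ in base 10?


Positional values:
Bit 0: 1 × 2^0 = 1
Bit 1: 1 × 2^1 = 2
Bit 2: 1 × 2^2 = 4
Bit 10: 1 × 2^10 = 1024
Bit 11: 1 × 2^11 = 2048
Bit 14: 1 × 2^14 = 16384
Bit 15: 1 × 2^15 = 32768
Sum = 1 + 2 + 4 + 1024 + 2048 + 16384 + 32768
= 52231


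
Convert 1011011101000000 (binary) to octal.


Group into 3-bit groups: 001011011101000000
  001 = 1
  011 = 3
  011 = 3
  101 = 5
  000 = 0
  000 = 0
= 0o133500


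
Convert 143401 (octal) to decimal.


Positional values:
Position 0: 1 × 8^0 = 1
Position 1: 0 × 8^1 = 0
Position 2: 4 × 8^2 = 256
Position 3: 3 × 8^3 = 1536
Position 4: 4 × 8^4 = 16384
Position 5: 1 × 8^5 = 32768
Sum = 1 + 0 + 256 + 1536 + 16384 + 32768
= 50945


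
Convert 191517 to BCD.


Each digit → 4-bit binary:
  1 → 0001
  9 → 1001
  1 → 0001
  5 → 0101
  1 → 0001
  7 → 0111
= 0001 1001 0001 0101 0001 0111


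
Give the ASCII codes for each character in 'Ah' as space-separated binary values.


String: 'Ah'  (2 characters)
Per-character ASCII lookup:
  'A': uppercase starts at 65: 'A' = 65 + 0 = 65 → 1000001
  'h': lowercase starts at 97: 'h' = 97 + 7 = 104 → 1101000
= 1000001 1101000


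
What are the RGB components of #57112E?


Hex: #57112E
R = 57₁₆ = 87
G = 11₁₆ = 17
B = 2E₁₆ = 46
= RGB(87, 17, 46)


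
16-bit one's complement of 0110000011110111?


Original: 0110000011110111
Invert all bits:
  bit 0: 0 → 1
  bit 1: 1 → 0
  bit 2: 1 → 0
  bit 3: 0 → 1
  bit 4: 0 → 1
  bit 5: 0 → 1
  bit 6: 0 → 1
  bit 7: 0 → 1
  bit 8: 1 → 0
  bit 9: 1 → 0
  bit 10: 1 → 0
  bit 11: 1 → 0
  bit 12: 0 → 1
  bit 13: 1 → 0
  bit 14: 1 → 0
  bit 15: 1 → 0
= 1001111100001000


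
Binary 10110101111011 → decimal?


Positional values:
Bit 0: 1 × 2^0 = 1
Bit 1: 1 × 2^1 = 2
Bit 3: 1 × 2^3 = 8
Bit 4: 1 × 2^4 = 16
Bit 5: 1 × 2^5 = 32
Bit 6: 1 × 2^6 = 64
Bit 8: 1 × 2^8 = 256
Bit 10: 1 × 2^10 = 1024
Bit 11: 1 × 2^11 = 2048
Bit 13: 1 × 2^13 = 8192
Sum = 1 + 2 + 8 + 16 + 32 + 64 + 256 + 1024 + 2048 + 8192
= 11643


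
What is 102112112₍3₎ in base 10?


Positional values (base 3):
  2 × 3^0 = 2 × 1 = 2
  1 × 3^1 = 1 × 3 = 3
  1 × 3^2 = 1 × 9 = 9
  2 × 3^3 = 2 × 27 = 54
  1 × 3^4 = 1 × 81 = 81
  1 × 3^5 = 1 × 243 = 243
  2 × 3^6 = 2 × 729 = 1458
  0 × 3^7 = 0 × 2187 = 0
  1 × 3^8 = 1 × 6561 = 6561
Sum = 2 + 3 + 9 + 54 + 81 + 243 + 1458 + 0 + 6561
= 8411


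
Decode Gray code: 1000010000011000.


Gray code: 1000010000011000
MSB stays the same: 1
Each subsequent bit = prev_binary XOR current_gray:
  B[1] = 1 XOR 0 = 1
  B[2] = 1 XOR 0 = 1
  B[3] = 1 XOR 0 = 1
  B[4] = 1 XOR 0 = 1
  B[5] = 1 XOR 1 = 0
  B[6] = 0 XOR 0 = 0
  B[7] = 0 XOR 0 = 0
  B[8] = 0 XOR 0 = 0
  B[9] = 0 XOR 0 = 0
  B[10] = 0 XOR 0 = 0
  B[11] = 0 XOR 1 = 1
  B[12] = 1 XOR 1 = 0
  B[13] = 0 XOR 0 = 0
  B[14] = 0 XOR 0 = 0
  B[15] = 0 XOR 0 = 0
= 1111100000010000 (63504 decimal)


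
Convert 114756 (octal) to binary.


Each octal digit → 3 binary bits:
  1 = 001
  1 = 001
  4 = 100
  7 = 111
  5 = 101
  6 = 110
Concatenate: 001 001 100 111 101 110
= 001001100111101110


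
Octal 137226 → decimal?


Positional values:
Position 0: 6 × 8^0 = 6
Position 1: 2 × 8^1 = 16
Position 2: 2 × 8^2 = 128
Position 3: 7 × 8^3 = 3584
Position 4: 3 × 8^4 = 12288
Position 5: 1 × 8^5 = 32768
Sum = 6 + 16 + 128 + 3584 + 12288 + 32768
= 48790


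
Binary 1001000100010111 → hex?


Group into 4-bit nibbles: 1001000100010111
  1001 = 9
  0001 = 1
  0001 = 1
  0111 = 7
= 0x9117


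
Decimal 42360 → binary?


Divide by 2 repeatedly:
42360 ÷ 2 = 21180 remainder 0
21180 ÷ 2 = 10590 remainder 0
10590 ÷ 2 = 5295 remainder 0
5295 ÷ 2 = 2647 remainder 1
2647 ÷ 2 = 1323 remainder 1
1323 ÷ 2 = 661 remainder 1
661 ÷ 2 = 330 remainder 1
330 ÷ 2 = 165 remainder 0
165 ÷ 2 = 82 remainder 1
82 ÷ 2 = 41 remainder 0
41 ÷ 2 = 20 remainder 1
20 ÷ 2 = 10 remainder 0
10 ÷ 2 = 5 remainder 0
5 ÷ 2 = 2 remainder 1
2 ÷ 2 = 1 remainder 0
1 ÷ 2 = 0 remainder 1
Reading remainders bottom-up:
= 1010010101111000


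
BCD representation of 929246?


Each digit → 4-bit binary:
  9 → 1001
  2 → 0010
  9 → 1001
  2 → 0010
  4 → 0100
  6 → 0110
= 1001 0010 1001 0010 0100 0110


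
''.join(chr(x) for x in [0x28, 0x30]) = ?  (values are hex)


Codes (hex): 0x28 0x30
Per-code ASCII lookup:
  0x28 = 40  (special character) → '('
  0x30 = 48  (range 48-57: digits, 48 - 48 = 0) → '0'
= '(0'


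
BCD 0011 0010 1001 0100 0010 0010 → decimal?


Each 4-bit group → digit:
  0011 → 3
  0010 → 2
  1001 → 9
  0100 → 4
  0010 → 2
  0010 → 2
= 329422


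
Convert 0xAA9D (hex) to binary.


Each hex digit → 4 binary bits:
  A = 1010
  A = 1010
  9 = 1001
  D = 1101
Concatenate: 1010 1010 1001 1101
= 1010101010011101


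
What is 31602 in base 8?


Divide by 8 repeatedly:
31602 ÷ 8 = 3950 remainder 2
3950 ÷ 8 = 493 remainder 6
493 ÷ 8 = 61 remainder 5
61 ÷ 8 = 7 remainder 5
7 ÷ 8 = 0 remainder 7
Reading remainders bottom-up:
= 0o75562


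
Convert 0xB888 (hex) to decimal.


Positional values:
Position 0: 8 × 16^0 = 8 × 1 = 8
Position 1: 8 × 16^1 = 8 × 16 = 128
Position 2: 8 × 16^2 = 8 × 256 = 2048
Position 3: B × 16^3 = 11 × 4096 = 45056
Sum = 8 + 128 + 2048 + 45056
= 47240


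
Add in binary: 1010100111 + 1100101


Align and add column by column (LSB to MSB, carry propagating):
  01010100111
+ 00001100101
  -----------
  col 0: 1 + 1 + 0 (carry in) = 2 → bit 0, carry out 1
  col 1: 1 + 0 + 1 (carry in) = 2 → bit 0, carry out 1
  col 2: 1 + 1 + 1 (carry in) = 3 → bit 1, carry out 1
  col 3: 0 + 0 + 1 (carry in) = 1 → bit 1, carry out 0
  col 4: 0 + 0 + 0 (carry in) = 0 → bit 0, carry out 0
  col 5: 1 + 1 + 0 (carry in) = 2 → bit 0, carry out 1
  col 6: 0 + 1 + 1 (carry in) = 2 → bit 0, carry out 1
  col 7: 1 + 0 + 1 (carry in) = 2 → bit 0, carry out 1
  col 8: 0 + 0 + 1 (carry in) = 1 → bit 1, carry out 0
  col 9: 1 + 0 + 0 (carry in) = 1 → bit 1, carry out 0
  col 10: 0 + 0 + 0 (carry in) = 0 → bit 0, carry out 0
Reading bits MSB→LSB: 01100001100
Strip leading zeros: 1100001100
= 1100001100


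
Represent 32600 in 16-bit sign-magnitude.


Sign bit: 0 (positive)
Magnitude: 32600 = 111111101011000
= 0111111101011000


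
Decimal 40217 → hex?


Divide by 16 repeatedly:
40217 ÷ 16 = 2513 remainder 9 (9)
2513 ÷ 16 = 157 remainder 1 (1)
157 ÷ 16 = 9 remainder 13 (D)
9 ÷ 16 = 0 remainder 9 (9)
Reading remainders bottom-up:
= 0x9D19


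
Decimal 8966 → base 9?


Divide by 9 repeatedly:
8966 ÷ 9 = 996 remainder 2
996 ÷ 9 = 110 remainder 6
110 ÷ 9 = 12 remainder 2
12 ÷ 9 = 1 remainder 3
1 ÷ 9 = 0 remainder 1
Reading remainders bottom-up:
= 13262


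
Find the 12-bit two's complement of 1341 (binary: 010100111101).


Original: 010100111101
Step 1 - Invert all bits: 101011000010
Step 2 - Add 1: 101011000010 + 1
= 101011000011 (represents -1341)


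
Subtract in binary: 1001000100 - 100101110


Align and subtract column by column (LSB to MSB, borrowing when needed):
  1001000100
- 0100101110
  ----------
  col 0: (0 - 0 borrow-in) - 0 → 0 - 0 = 0, borrow out 0
  col 1: (0 - 0 borrow-in) - 1 → borrow from next column: (0+2) - 1 = 1, borrow out 1
  col 2: (1 - 1 borrow-in) - 1 → borrow from next column: (0+2) - 1 = 1, borrow out 1
  col 3: (0 - 1 borrow-in) - 1 → borrow from next column: (-1+2) - 1 = 0, borrow out 1
  col 4: (0 - 1 borrow-in) - 0 → borrow from next column: (-1+2) - 0 = 1, borrow out 1
  col 5: (0 - 1 borrow-in) - 1 → borrow from next column: (-1+2) - 1 = 0, borrow out 1
  col 6: (1 - 1 borrow-in) - 0 → 0 - 0 = 0, borrow out 0
  col 7: (0 - 0 borrow-in) - 0 → 0 - 0 = 0, borrow out 0
  col 8: (0 - 0 borrow-in) - 1 → borrow from next column: (0+2) - 1 = 1, borrow out 1
  col 9: (1 - 1 borrow-in) - 0 → 0 - 0 = 0, borrow out 0
Reading bits MSB→LSB: 0100010110
Strip leading zeros: 100010110
= 100010110


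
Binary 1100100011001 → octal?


Group into 3-bit groups: 001100100011001
  001 = 1
  100 = 4
  100 = 4
  011 = 3
  001 = 1
= 0o14431


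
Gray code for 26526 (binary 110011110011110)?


Binary: 110011110011110
Gray code: G = B XOR (B >> 1)
B >> 1 = 011001111001111
110011110011110 XOR 011001111001111:
  1 XOR 0 = 1
  1 XOR 1 = 0
  0 XOR 1 = 1
  0 XOR 0 = 0
  1 XOR 0 = 1
  1 XOR 1 = 0
  1 XOR 1 = 0
  1 XOR 1 = 0
  0 XOR 1 = 1
  0 XOR 0 = 0
  1 XOR 0 = 1
  1 XOR 1 = 0
  1 XOR 1 = 0
  1 XOR 1 = 0
  0 XOR 1 = 1
= 101010001010001


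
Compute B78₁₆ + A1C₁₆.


Align and add column by column (LSB to MSB, each column mod 16 with carry):
  0B78
+ 0A1C
  ----
  col 0: 8(8) + C(12) + 0 (carry in) = 20 → 4(4), carry out 1
  col 1: 7(7) + 1(1) + 1 (carry in) = 9 → 9(9), carry out 0
  col 2: B(11) + A(10) + 0 (carry in) = 21 → 5(5), carry out 1
  col 3: 0(0) + 0(0) + 1 (carry in) = 1 → 1(1), carry out 0
Reading digits MSB→LSB: 1594
Strip leading zeros: 1594
= 0x1594


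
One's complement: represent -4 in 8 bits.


Original: 00000100
Invert all bits:
  bit 0: 0 → 1
  bit 1: 0 → 1
  bit 2: 0 → 1
  bit 3: 0 → 1
  bit 4: 0 → 1
  bit 5: 1 → 0
  bit 6: 0 → 1
  bit 7: 0 → 1
= 11111011


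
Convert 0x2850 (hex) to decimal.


Positional values:
Position 0: 0 × 16^0 = 0 × 1 = 0
Position 1: 5 × 16^1 = 5 × 16 = 80
Position 2: 8 × 16^2 = 8 × 256 = 2048
Position 3: 2 × 16^3 = 2 × 4096 = 8192
Sum = 0 + 80 + 2048 + 8192
= 10320


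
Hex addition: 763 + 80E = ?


Align and add column by column (LSB to MSB, each column mod 16 with carry):
  0763
+ 080E
  ----
  col 0: 3(3) + E(14) + 0 (carry in) = 17 → 1(1), carry out 1
  col 1: 6(6) + 0(0) + 1 (carry in) = 7 → 7(7), carry out 0
  col 2: 7(7) + 8(8) + 0 (carry in) = 15 → F(15), carry out 0
  col 3: 0(0) + 0(0) + 0 (carry in) = 0 → 0(0), carry out 0
Reading digits MSB→LSB: 0F71
Strip leading zeros: F71
= 0xF71


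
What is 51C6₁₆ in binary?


Each hex digit → 4 binary bits:
  5 = 0101
  1 = 0001
  C = 1100
  6 = 0110
Concatenate: 0101 0001 1100 0110
= 0101000111000110


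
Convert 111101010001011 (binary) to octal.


Group into 3-bit groups: 111101010001011
  111 = 7
  101 = 5
  010 = 2
  001 = 1
  011 = 3
= 0o75213


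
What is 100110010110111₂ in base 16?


Group into 4-bit nibbles: 0100110010110111
  0100 = 4
  1100 = C
  1011 = B
  0111 = 7
= 0x4CB7


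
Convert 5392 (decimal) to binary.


Divide by 2 repeatedly:
5392 ÷ 2 = 2696 remainder 0
2696 ÷ 2 = 1348 remainder 0
1348 ÷ 2 = 674 remainder 0
674 ÷ 2 = 337 remainder 0
337 ÷ 2 = 168 remainder 1
168 ÷ 2 = 84 remainder 0
84 ÷ 2 = 42 remainder 0
42 ÷ 2 = 21 remainder 0
21 ÷ 2 = 10 remainder 1
10 ÷ 2 = 5 remainder 0
5 ÷ 2 = 2 remainder 1
2 ÷ 2 = 1 remainder 0
1 ÷ 2 = 0 remainder 1
Reading remainders bottom-up:
= 1010100010000


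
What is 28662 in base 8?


Divide by 8 repeatedly:
28662 ÷ 8 = 3582 remainder 6
3582 ÷ 8 = 447 remainder 6
447 ÷ 8 = 55 remainder 7
55 ÷ 8 = 6 remainder 7
6 ÷ 8 = 0 remainder 6
Reading remainders bottom-up:
= 0o67766


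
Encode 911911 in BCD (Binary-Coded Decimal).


Each digit → 4-bit binary:
  9 → 1001
  1 → 0001
  1 → 0001
  9 → 1001
  1 → 0001
  1 → 0001
= 1001 0001 0001 1001 0001 0001


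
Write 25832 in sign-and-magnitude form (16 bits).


Sign bit: 0 (positive)
Magnitude: 25832 = 110010011101000
= 0110010011101000


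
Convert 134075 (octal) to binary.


Each octal digit → 3 binary bits:
  1 = 001
  3 = 011
  4 = 100
  0 = 000
  7 = 111
  5 = 101
Concatenate: 001 011 100 000 111 101
= 001011100000111101


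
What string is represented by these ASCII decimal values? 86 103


Codes (decimal): 86 103
Per-code ASCII lookup:
  86  (range 65-90: uppercase, 86 - 65 = 21) → 'V'
  103  (range 97-122: lowercase, 103 - 97 = 6) → 'g'
= 'Vg'


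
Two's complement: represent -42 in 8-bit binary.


Original: 00101010
Step 1 - Invert all bits: 11010101
Step 2 - Add 1: 11010101 + 1
= 11010110 (represents -42)


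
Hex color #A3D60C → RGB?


Hex: #A3D60C
R = A3₁₆ = 163
G = D6₁₆ = 214
B = 0C₁₆ = 12
= RGB(163, 214, 12)


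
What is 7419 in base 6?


Divide by 6 repeatedly:
7419 ÷ 6 = 1236 remainder 3
1236 ÷ 6 = 206 remainder 0
206 ÷ 6 = 34 remainder 2
34 ÷ 6 = 5 remainder 4
5 ÷ 6 = 0 remainder 5
Reading remainders bottom-up:
= 54203


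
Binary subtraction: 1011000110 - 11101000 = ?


Align and subtract column by column (LSB to MSB, borrowing when needed):
  1011000110
- 0011101000
  ----------
  col 0: (0 - 0 borrow-in) - 0 → 0 - 0 = 0, borrow out 0
  col 1: (1 - 0 borrow-in) - 0 → 1 - 0 = 1, borrow out 0
  col 2: (1 - 0 borrow-in) - 0 → 1 - 0 = 1, borrow out 0
  col 3: (0 - 0 borrow-in) - 1 → borrow from next column: (0+2) - 1 = 1, borrow out 1
  col 4: (0 - 1 borrow-in) - 0 → borrow from next column: (-1+2) - 0 = 1, borrow out 1
  col 5: (0 - 1 borrow-in) - 1 → borrow from next column: (-1+2) - 1 = 0, borrow out 1
  col 6: (1 - 1 borrow-in) - 1 → borrow from next column: (0+2) - 1 = 1, borrow out 1
  col 7: (1 - 1 borrow-in) - 1 → borrow from next column: (0+2) - 1 = 1, borrow out 1
  col 8: (0 - 1 borrow-in) - 0 → borrow from next column: (-1+2) - 0 = 1, borrow out 1
  col 9: (1 - 1 borrow-in) - 0 → 0 - 0 = 0, borrow out 0
Reading bits MSB→LSB: 0111011110
Strip leading zeros: 111011110
= 111011110


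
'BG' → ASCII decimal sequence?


String: 'BG'  (2 characters)
Per-character ASCII lookup:
  'B': uppercase starts at 65: 'B' = 65 + 1 = 66
  'G': uppercase starts at 65: 'G' = 65 + 6 = 71
= 66 71


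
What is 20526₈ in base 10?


Positional values:
Position 0: 6 × 8^0 = 6
Position 1: 2 × 8^1 = 16
Position 2: 5 × 8^2 = 320
Position 3: 0 × 8^3 = 0
Position 4: 2 × 8^4 = 8192
Sum = 6 + 16 + 320 + 0 + 8192
= 8534


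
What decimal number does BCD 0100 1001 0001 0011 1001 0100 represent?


Each 4-bit group → digit:
  0100 → 4
  1001 → 9
  0001 → 1
  0011 → 3
  1001 → 9
  0100 → 4
= 491394


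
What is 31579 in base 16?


Divide by 16 repeatedly:
31579 ÷ 16 = 1973 remainder 11 (B)
1973 ÷ 16 = 123 remainder 5 (5)
123 ÷ 16 = 7 remainder 11 (B)
7 ÷ 16 = 0 remainder 7 (7)
Reading remainders bottom-up:
= 0x7B5B


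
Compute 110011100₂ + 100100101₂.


Align and add column by column (LSB to MSB, carry propagating):
  0110011100
+ 0100100101
  ----------
  col 0: 0 + 1 + 0 (carry in) = 1 → bit 1, carry out 0
  col 1: 0 + 0 + 0 (carry in) = 0 → bit 0, carry out 0
  col 2: 1 + 1 + 0 (carry in) = 2 → bit 0, carry out 1
  col 3: 1 + 0 + 1 (carry in) = 2 → bit 0, carry out 1
  col 4: 1 + 0 + 1 (carry in) = 2 → bit 0, carry out 1
  col 5: 0 + 1 + 1 (carry in) = 2 → bit 0, carry out 1
  col 6: 0 + 0 + 1 (carry in) = 1 → bit 1, carry out 0
  col 7: 1 + 0 + 0 (carry in) = 1 → bit 1, carry out 0
  col 8: 1 + 1 + 0 (carry in) = 2 → bit 0, carry out 1
  col 9: 0 + 0 + 1 (carry in) = 1 → bit 1, carry out 0
Reading bits MSB→LSB: 1011000001
Strip leading zeros: 1011000001
= 1011000001


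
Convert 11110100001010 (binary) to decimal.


Positional values:
Bit 1: 1 × 2^1 = 2
Bit 3: 1 × 2^3 = 8
Bit 8: 1 × 2^8 = 256
Bit 10: 1 × 2^10 = 1024
Bit 11: 1 × 2^11 = 2048
Bit 12: 1 × 2^12 = 4096
Bit 13: 1 × 2^13 = 8192
Sum = 2 + 8 + 256 + 1024 + 2048 + 4096 + 8192
= 15626


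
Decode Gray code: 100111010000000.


Gray code: 100111010000000
MSB stays the same: 1
Each subsequent bit = prev_binary XOR current_gray:
  B[1] = 1 XOR 0 = 1
  B[2] = 1 XOR 0 = 1
  B[3] = 1 XOR 1 = 0
  B[4] = 0 XOR 1 = 1
  B[5] = 1 XOR 1 = 0
  B[6] = 0 XOR 0 = 0
  B[7] = 0 XOR 1 = 1
  B[8] = 1 XOR 0 = 1
  B[9] = 1 XOR 0 = 1
  B[10] = 1 XOR 0 = 1
  B[11] = 1 XOR 0 = 1
  B[12] = 1 XOR 0 = 1
  B[13] = 1 XOR 0 = 1
  B[14] = 1 XOR 0 = 1
= 111010011111111 (29951 decimal)


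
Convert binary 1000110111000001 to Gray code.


Binary: 1000110111000001
Gray code: G = B XOR (B >> 1)
B >> 1 = 0100011011100000
1000110111000001 XOR 0100011011100000:
  1 XOR 0 = 1
  0 XOR 1 = 1
  0 XOR 0 = 0
  0 XOR 0 = 0
  1 XOR 0 = 1
  1 XOR 1 = 0
  0 XOR 1 = 1
  1 XOR 0 = 1
  1 XOR 1 = 0
  1 XOR 1 = 0
  0 XOR 1 = 1
  0 XOR 0 = 0
  0 XOR 0 = 0
  0 XOR 0 = 0
  0 XOR 0 = 0
  1 XOR 0 = 1
= 1100101100100001


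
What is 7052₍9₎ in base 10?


Positional values (base 9):
  2 × 9^0 = 2 × 1 = 2
  5 × 9^1 = 5 × 9 = 45
  0 × 9^2 = 0 × 81 = 0
  7 × 9^3 = 7 × 729 = 5103
Sum = 2 + 45 + 0 + 5103
= 5150


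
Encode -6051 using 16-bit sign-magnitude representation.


Sign bit: 1 (negative)
Magnitude: 6051 = 001011110100011
= 1001011110100011


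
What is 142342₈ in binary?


Each octal digit → 3 binary bits:
  1 = 001
  4 = 100
  2 = 010
  3 = 011
  4 = 100
  2 = 010
Concatenate: 001 100 010 011 100 010
= 001100010011100010


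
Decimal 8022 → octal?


Divide by 8 repeatedly:
8022 ÷ 8 = 1002 remainder 6
1002 ÷ 8 = 125 remainder 2
125 ÷ 8 = 15 remainder 5
15 ÷ 8 = 1 remainder 7
1 ÷ 8 = 0 remainder 1
Reading remainders bottom-up:
= 0o17526


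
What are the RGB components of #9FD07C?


Hex: #9FD07C
R = 9F₁₆ = 159
G = D0₁₆ = 208
B = 7C₁₆ = 124
= RGB(159, 208, 124)


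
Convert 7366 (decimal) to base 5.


Divide by 5 repeatedly:
7366 ÷ 5 = 1473 remainder 1
1473 ÷ 5 = 294 remainder 3
294 ÷ 5 = 58 remainder 4
58 ÷ 5 = 11 remainder 3
11 ÷ 5 = 2 remainder 1
2 ÷ 5 = 0 remainder 2
Reading remainders bottom-up:
= 213431


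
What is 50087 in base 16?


Divide by 16 repeatedly:
50087 ÷ 16 = 3130 remainder 7 (7)
3130 ÷ 16 = 195 remainder 10 (A)
195 ÷ 16 = 12 remainder 3 (3)
12 ÷ 16 = 0 remainder 12 (C)
Reading remainders bottom-up:
= 0xC3A7


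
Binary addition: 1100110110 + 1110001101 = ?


Align and add column by column (LSB to MSB, carry propagating):
  01100110110
+ 01110001101
  -----------
  col 0: 0 + 1 + 0 (carry in) = 1 → bit 1, carry out 0
  col 1: 1 + 0 + 0 (carry in) = 1 → bit 1, carry out 0
  col 2: 1 + 1 + 0 (carry in) = 2 → bit 0, carry out 1
  col 3: 0 + 1 + 1 (carry in) = 2 → bit 0, carry out 1
  col 4: 1 + 0 + 1 (carry in) = 2 → bit 0, carry out 1
  col 5: 1 + 0 + 1 (carry in) = 2 → bit 0, carry out 1
  col 6: 0 + 0 + 1 (carry in) = 1 → bit 1, carry out 0
  col 7: 0 + 1 + 0 (carry in) = 1 → bit 1, carry out 0
  col 8: 1 + 1 + 0 (carry in) = 2 → bit 0, carry out 1
  col 9: 1 + 1 + 1 (carry in) = 3 → bit 1, carry out 1
  col 10: 0 + 0 + 1 (carry in) = 1 → bit 1, carry out 0
Reading bits MSB→LSB: 11011000011
Strip leading zeros: 11011000011
= 11011000011


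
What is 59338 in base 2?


Divide by 2 repeatedly:
59338 ÷ 2 = 29669 remainder 0
29669 ÷ 2 = 14834 remainder 1
14834 ÷ 2 = 7417 remainder 0
7417 ÷ 2 = 3708 remainder 1
3708 ÷ 2 = 1854 remainder 0
1854 ÷ 2 = 927 remainder 0
927 ÷ 2 = 463 remainder 1
463 ÷ 2 = 231 remainder 1
231 ÷ 2 = 115 remainder 1
115 ÷ 2 = 57 remainder 1
57 ÷ 2 = 28 remainder 1
28 ÷ 2 = 14 remainder 0
14 ÷ 2 = 7 remainder 0
7 ÷ 2 = 3 remainder 1
3 ÷ 2 = 1 remainder 1
1 ÷ 2 = 0 remainder 1
Reading remainders bottom-up:
= 1110011111001010


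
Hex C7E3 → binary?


Each hex digit → 4 binary bits:
  C = 1100
  7 = 0111
  E = 1110
  3 = 0011
Concatenate: 1100 0111 1110 0011
= 1100011111100011


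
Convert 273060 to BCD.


Each digit → 4-bit binary:
  2 → 0010
  7 → 0111
  3 → 0011
  0 → 0000
  6 → 0110
  0 → 0000
= 0010 0111 0011 0000 0110 0000


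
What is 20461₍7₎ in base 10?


Positional values (base 7):
  1 × 7^0 = 1 × 1 = 1
  6 × 7^1 = 6 × 7 = 42
  4 × 7^2 = 4 × 49 = 196
  0 × 7^3 = 0 × 343 = 0
  2 × 7^4 = 2 × 2401 = 4802
Sum = 1 + 42 + 196 + 0 + 4802
= 5041


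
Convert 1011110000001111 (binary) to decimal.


Positional values:
Bit 0: 1 × 2^0 = 1
Bit 1: 1 × 2^1 = 2
Bit 2: 1 × 2^2 = 4
Bit 3: 1 × 2^3 = 8
Bit 10: 1 × 2^10 = 1024
Bit 11: 1 × 2^11 = 2048
Bit 12: 1 × 2^12 = 4096
Bit 13: 1 × 2^13 = 8192
Bit 15: 1 × 2^15 = 32768
Sum = 1 + 2 + 4 + 8 + 1024 + 2048 + 4096 + 8192 + 32768
= 48143


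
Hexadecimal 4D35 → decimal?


Positional values:
Position 0: 5 × 16^0 = 5 × 1 = 5
Position 1: 3 × 16^1 = 3 × 16 = 48
Position 2: D × 16^2 = 13 × 256 = 3328
Position 3: 4 × 16^3 = 4 × 4096 = 16384
Sum = 5 + 48 + 3328 + 16384
= 19765


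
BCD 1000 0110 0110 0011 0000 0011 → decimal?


Each 4-bit group → digit:
  1000 → 8
  0110 → 6
  0110 → 6
  0011 → 3
  0000 → 0
  0011 → 3
= 866303


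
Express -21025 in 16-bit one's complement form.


Original: 0101001000100001
Invert all bits:
  bit 0: 0 → 1
  bit 1: 1 → 0
  bit 2: 0 → 1
  bit 3: 1 → 0
  bit 4: 0 → 1
  bit 5: 0 → 1
  bit 6: 1 → 0
  bit 7: 0 → 1
  bit 8: 0 → 1
  bit 9: 0 → 1
  bit 10: 1 → 0
  bit 11: 0 → 1
  bit 12: 0 → 1
  bit 13: 0 → 1
  bit 14: 0 → 1
  bit 15: 1 → 0
= 1010110111011110


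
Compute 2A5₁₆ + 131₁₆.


Align and add column by column (LSB to MSB, each column mod 16 with carry):
  02A5
+ 0131
  ----
  col 0: 5(5) + 1(1) + 0 (carry in) = 6 → 6(6), carry out 0
  col 1: A(10) + 3(3) + 0 (carry in) = 13 → D(13), carry out 0
  col 2: 2(2) + 1(1) + 0 (carry in) = 3 → 3(3), carry out 0
  col 3: 0(0) + 0(0) + 0 (carry in) = 0 → 0(0), carry out 0
Reading digits MSB→LSB: 03D6
Strip leading zeros: 3D6
= 0x3D6


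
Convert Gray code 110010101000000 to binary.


Gray code: 110010101000000
MSB stays the same: 1
Each subsequent bit = prev_binary XOR current_gray:
  B[1] = 1 XOR 1 = 0
  B[2] = 0 XOR 0 = 0
  B[3] = 0 XOR 0 = 0
  B[4] = 0 XOR 1 = 1
  B[5] = 1 XOR 0 = 1
  B[6] = 1 XOR 1 = 0
  B[7] = 0 XOR 0 = 0
  B[8] = 0 XOR 1 = 1
  B[9] = 1 XOR 0 = 1
  B[10] = 1 XOR 0 = 1
  B[11] = 1 XOR 0 = 1
  B[12] = 1 XOR 0 = 1
  B[13] = 1 XOR 0 = 1
  B[14] = 1 XOR 0 = 1
= 100011001111111 (18047 decimal)


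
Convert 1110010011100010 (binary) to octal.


Group into 3-bit groups: 001110010011100010
  001 = 1
  110 = 6
  010 = 2
  011 = 3
  100 = 4
  010 = 2
= 0o162342


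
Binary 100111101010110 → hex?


Group into 4-bit nibbles: 0100111101010110
  0100 = 4
  1111 = F
  0101 = 5
  0110 = 6
= 0x4F56


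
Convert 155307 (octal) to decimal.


Positional values:
Position 0: 7 × 8^0 = 7
Position 1: 0 × 8^1 = 0
Position 2: 3 × 8^2 = 192
Position 3: 5 × 8^3 = 2560
Position 4: 5 × 8^4 = 20480
Position 5: 1 × 8^5 = 32768
Sum = 7 + 0 + 192 + 2560 + 20480 + 32768
= 56007


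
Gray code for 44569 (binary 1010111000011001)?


Binary: 1010111000011001
Gray code: G = B XOR (B >> 1)
B >> 1 = 0101011100001100
1010111000011001 XOR 0101011100001100:
  1 XOR 0 = 1
  0 XOR 1 = 1
  1 XOR 0 = 1
  0 XOR 1 = 1
  1 XOR 0 = 1
  1 XOR 1 = 0
  1 XOR 1 = 0
  0 XOR 1 = 1
  0 XOR 0 = 0
  0 XOR 0 = 0
  0 XOR 0 = 0
  1 XOR 0 = 1
  1 XOR 1 = 0
  0 XOR 1 = 1
  0 XOR 0 = 0
  1 XOR 0 = 1
= 1111100100010101


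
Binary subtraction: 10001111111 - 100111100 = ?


Align and subtract column by column (LSB to MSB, borrowing when needed):
  10001111111
- 00100111100
  -----------
  col 0: (1 - 0 borrow-in) - 0 → 1 - 0 = 1, borrow out 0
  col 1: (1 - 0 borrow-in) - 0 → 1 - 0 = 1, borrow out 0
  col 2: (1 - 0 borrow-in) - 1 → 1 - 1 = 0, borrow out 0
  col 3: (1 - 0 borrow-in) - 1 → 1 - 1 = 0, borrow out 0
  col 4: (1 - 0 borrow-in) - 1 → 1 - 1 = 0, borrow out 0
  col 5: (1 - 0 borrow-in) - 1 → 1 - 1 = 0, borrow out 0
  col 6: (1 - 0 borrow-in) - 0 → 1 - 0 = 1, borrow out 0
  col 7: (0 - 0 borrow-in) - 0 → 0 - 0 = 0, borrow out 0
  col 8: (0 - 0 borrow-in) - 1 → borrow from next column: (0+2) - 1 = 1, borrow out 1
  col 9: (0 - 1 borrow-in) - 0 → borrow from next column: (-1+2) - 0 = 1, borrow out 1
  col 10: (1 - 1 borrow-in) - 0 → 0 - 0 = 0, borrow out 0
Reading bits MSB→LSB: 01101000011
Strip leading zeros: 1101000011
= 1101000011


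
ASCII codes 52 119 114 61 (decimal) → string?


Codes (decimal): 52 119 114 61
Per-code ASCII lookup:
  52  (range 48-57: digits, 52 - 48 = 4) → '4'
  119  (range 97-122: lowercase, 119 - 97 = 22) → 'w'
  114  (range 97-122: lowercase, 114 - 97 = 17) → 'r'
  61  (special character) → '='
= '4wr='
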